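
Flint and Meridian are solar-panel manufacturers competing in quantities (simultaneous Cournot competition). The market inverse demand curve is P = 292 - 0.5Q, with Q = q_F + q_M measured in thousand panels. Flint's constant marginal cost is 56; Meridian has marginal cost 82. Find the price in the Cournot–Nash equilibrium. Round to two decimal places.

Flint's profit: π_F = (292 - 0.5Q)q_F - (56q_F). Setting ∂π_F/∂q_F = 0: 236 - q_F - (1/2)(q_M) = 0.
Meridian's first-order condition: 210 - q_M - (1/2)(q_F) = 0.
Best responses: q_F = (236 - (1/2)q_M), q_M = (210 - (1/2)q_F).
Substituting one into the other gives q_F = 524/3 and q_M = 368/3.
Total output Q = 892/3, so price P = 292 - (1/2)·(892/3) = 430/3.

143.33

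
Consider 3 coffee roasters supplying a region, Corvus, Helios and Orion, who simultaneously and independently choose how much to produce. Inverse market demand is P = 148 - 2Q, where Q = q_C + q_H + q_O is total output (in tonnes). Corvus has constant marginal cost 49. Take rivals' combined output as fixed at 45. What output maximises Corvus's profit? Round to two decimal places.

With rivals' combined output fixed at 45, Corvus's profit is π_C = (148 - 2·45 - 2q_C)q_C - (49q_C) = (58 - 2q_C)q_C - (49q_C).
∂π_C/∂q_C = 9 - 4q_C = 0, so q_C = 9/4.

2.25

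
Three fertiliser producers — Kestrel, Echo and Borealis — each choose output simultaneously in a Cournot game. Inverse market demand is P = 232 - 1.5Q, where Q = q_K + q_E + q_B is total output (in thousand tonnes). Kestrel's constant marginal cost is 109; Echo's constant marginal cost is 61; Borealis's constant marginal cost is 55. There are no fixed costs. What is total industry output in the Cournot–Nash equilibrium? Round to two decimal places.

Kestrel's profit: π_K = (232 - 1.5Q)q_K - (109q_K). Setting ∂π_K/∂q_K = 0: 123 - 3q_K - (3/2)(q_E + q_B) = 0.
Echo's first-order condition: 171 - 3q_E - (3/2)(q_K + q_B) = 0.
Borealis's profit: π_B = (232 - 1.5Q)q_B - (55q_B). Setting ∂π_B/∂q_B = 0: 177 - 3q_B - (3/2)(q_K + q_E) = 0.
Summing all 3 equations gives 471 − 6Q = 0, hence Q = 157/2.
Back-substituting: q_K = (123 − 471/4)/(3/2) = 7/2, q_E = (171 − 471/4)/(3/2) = 71/2, q_B = (177 − 471/4)/(3/2) = 79/2.
Total output Q = 7/2 + 71/2 + 79/2 = 157/2.

78.50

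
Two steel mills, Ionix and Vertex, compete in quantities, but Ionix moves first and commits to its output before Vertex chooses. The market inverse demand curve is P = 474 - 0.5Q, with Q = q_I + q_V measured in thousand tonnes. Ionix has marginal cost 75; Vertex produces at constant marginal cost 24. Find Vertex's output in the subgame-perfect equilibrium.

Solve by backward induction. Given q_I, the follower Vertex maximises π_V = (474 - (1/2)q_I - (1/2)q_V)q_V - 24q_V.
∂π_V/∂q_V = 450 - (1/2)q_I - q_V = 0 gives the reaction function q_V = (450 - (1/2)q_I).
Ionix substitutes q_V(q_I) into its own profit: π_I = q_I(474 - (1/2)q_I - (450 - (1/2)q_I)/2) - 75q_I = (249 - (1/4)q_I)q_I - 75q_I.
Leader FOC: 174 - (1/2)q_I = 0, so q_I = 348.
Then q_V = (450 - (1/2)·348) = 276.

276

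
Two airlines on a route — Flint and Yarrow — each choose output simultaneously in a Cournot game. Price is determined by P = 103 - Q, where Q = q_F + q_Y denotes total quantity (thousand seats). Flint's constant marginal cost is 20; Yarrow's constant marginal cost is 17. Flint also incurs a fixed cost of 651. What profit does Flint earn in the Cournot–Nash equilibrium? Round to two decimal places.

Flint's profit: π_F = (103 - Q)q_F - (20q_F). Setting ∂π_F/∂q_F = 0: 83 - 2q_F - (q_Y) = 0.
Yarrow's first-order condition: 86 - 2q_Y - (q_F) = 0.
So q_F = (83 - q_Y)/2 and q_Y = (86 - q_F)/2.
Solving the pair: q_F = 80/3, q_Y = 89/3.
Price P = 103 - 169/3 = 140/3.
Flint's profit: (140/3 - 20)·(80/3) - 651 = 541/9.

60.11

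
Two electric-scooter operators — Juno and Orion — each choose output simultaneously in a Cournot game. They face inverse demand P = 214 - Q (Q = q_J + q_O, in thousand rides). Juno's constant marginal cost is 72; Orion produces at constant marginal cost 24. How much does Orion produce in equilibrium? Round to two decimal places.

79.33

Juno's profit: π_J = (214 - Q)q_J - (72q_J). Setting ∂π_J/∂q_J = 0: 142 - 2q_J - (q_O) = 0.
Orion's profit: π_O = (214 - Q)q_O - (24q_O). Setting ∂π_O/∂q_O = 0: 190 - 2q_O - (q_J) = 0.
So q_J = (142 - q_O)/2 and q_O = (190 - q_J)/2.
Substituting one into the other gives q_J = 94/3 and q_O = 238/3.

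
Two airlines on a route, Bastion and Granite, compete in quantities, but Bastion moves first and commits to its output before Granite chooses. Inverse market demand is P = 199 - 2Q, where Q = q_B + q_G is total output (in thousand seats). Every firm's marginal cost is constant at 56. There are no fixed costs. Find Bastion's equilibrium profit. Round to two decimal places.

1278.06

Solve by backward induction. Given q_B, the follower Granite maximises π_G = (199 - 2q_B - 2q_G)q_G - 56q_G.
Setting the follower's marginal profit to zero, 143 - 2q_B - 4q_G = 0, i.e. q_G = (143 - 2q_B)/4.
Bastion substitutes q_G(q_B) into its own profit: π_B = q_B(199 - 2q_B - (143 - 2q_B)/2) - 56q_B = (255/2 - q_B)q_B - 56q_B.
The leader's first-order condition 143/2 - 2q_B = 0 yields q_B = 143/4.
Then q_G = (143 - 2·(143/4))/4 = 143/8.
Price P = 199 - 2·(429/8) = 367/4.
Bastion's profit: (367/4 - 56)·(143/4) = 1278.0625.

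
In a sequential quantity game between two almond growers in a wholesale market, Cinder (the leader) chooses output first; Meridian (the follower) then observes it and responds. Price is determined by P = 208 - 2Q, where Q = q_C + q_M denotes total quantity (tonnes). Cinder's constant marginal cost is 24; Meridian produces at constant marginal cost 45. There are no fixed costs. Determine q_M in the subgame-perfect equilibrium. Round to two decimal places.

Solve by backward induction. Given q_C, the follower Meridian maximises π_M = (208 - 2q_C - 2q_M)q_M - 45q_M.
∂π_M/∂q_M = 163 - 2q_C - 4q_M = 0 gives the reaction function q_M = (163 - 2q_C)/4.
The leader anticipates this reaction. Substituting into P = 208 - 2Q gives P = 253/2 - q_C, so π_C = (253/2 - q_C)q_C - 24q_C.
Maximising: ∂π_C/∂q_C = 205/2 - 2q_C = 0, giving q_C = 205/4.
Then q_M = (163 - 2·(205/4))/4 = 121/8.

15.13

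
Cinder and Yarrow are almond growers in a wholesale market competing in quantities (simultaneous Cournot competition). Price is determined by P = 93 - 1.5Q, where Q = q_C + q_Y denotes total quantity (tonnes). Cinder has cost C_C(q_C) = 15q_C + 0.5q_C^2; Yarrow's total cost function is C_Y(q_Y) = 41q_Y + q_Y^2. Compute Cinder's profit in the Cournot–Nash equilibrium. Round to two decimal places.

Cinder's profit: π_C = (93 - 1.5Q)q_C - (15q_C + (1/2)q_C²). Setting ∂π_C/∂q_C = 0: 78 - 4q_C - (3/2)(q_Y) = 0.
Yarrow's profit: π_Y = (93 - 1.5Q)q_Y - (41q_Y + q_Y²). Setting ∂π_Y/∂q_Y = 0: 52 - 5q_Y - (3/2)(q_C) = 0.
So q_C = (78 - (3/2)q_Y)/4 and q_Y = (52 - (3/2)q_C)/5.
Solving the pair: q_C = 1248/71, q_Y = 364/71.
Price P = 93 - (3/2)·(1612/71) = 58.9437.
Cinder's profit: 58.9437·(1248/71) - 15·(1248/71) - (1/2)(1248/71)² = 617.9345.

617.93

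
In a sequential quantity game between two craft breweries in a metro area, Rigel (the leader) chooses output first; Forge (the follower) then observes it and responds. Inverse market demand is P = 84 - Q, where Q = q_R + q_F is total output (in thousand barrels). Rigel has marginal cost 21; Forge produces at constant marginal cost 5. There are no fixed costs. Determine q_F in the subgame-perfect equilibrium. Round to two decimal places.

Solve by backward induction. Given q_R, the follower Forge maximises π_F = (84 - q_R - q_F)q_F - 5q_F.
Follower FOC: 79 - q_R - 2q_F = 0, so q_F(q_R) = (79 - q_R)/2.
Rigel substitutes q_F(q_R) into its own profit: π_R = q_R(84 - q_R - (79 - q_R)/2) - 21q_R = (89/2 - (1/2)q_R)q_R - 21q_R.
Maximising: ∂π_R/∂q_R = 47/2 - q_R = 0, giving q_R = 47/2.
Then q_F = (79 - 47/2)/2 = 111/4.

27.75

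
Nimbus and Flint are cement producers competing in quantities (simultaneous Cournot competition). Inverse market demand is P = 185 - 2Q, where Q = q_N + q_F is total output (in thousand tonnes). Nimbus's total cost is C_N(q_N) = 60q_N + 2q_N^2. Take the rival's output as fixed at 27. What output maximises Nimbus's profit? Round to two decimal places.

8.88

With the rival's output fixed at 27, Nimbus's profit is π_N = (185 - 2·27 - 2q_N)q_N - (60q_N + 2q_N²) = (131 - 2q_N)q_N - (60q_N + 2q_N²).
∂π_N/∂q_N = 71 - 8q_N = 0, so q_N = 71/8.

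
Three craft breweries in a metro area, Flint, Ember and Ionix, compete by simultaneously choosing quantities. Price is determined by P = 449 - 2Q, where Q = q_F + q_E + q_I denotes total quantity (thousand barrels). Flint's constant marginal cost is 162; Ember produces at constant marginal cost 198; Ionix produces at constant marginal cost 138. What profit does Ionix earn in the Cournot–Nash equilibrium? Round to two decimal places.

4875.78

Flint's profit: π_F = (449 - 2Q)q_F - (162q_F). Setting ∂π_F/∂q_F = 0: 287 - 4q_F - 2(q_E + q_I) = 0.
Ember's profit: π_E = (449 - 2Q)q_E - (198q_E). Setting ∂π_E/∂q_E = 0: 251 - 4q_E - 2(q_F + q_I) = 0.
Ionix's profit: π_I = (449 - 2Q)q_I - (138q_I). Setting ∂π_I/∂q_I = 0: 311 - 4q_I - 2(q_F + q_E) = 0.
Adding the 3 first-order conditions: 849 − 8Q = 0, so Q = 849/8.
Back-substituting: q_F = (287 − 849/4)/2 = 299/8, q_E = (251 − 849/4)/2 = 155/8, q_I = (311 − 849/4)/2 = 395/8.
Price P = 449 - 2·(849/8) = 947/4.
Ionix's profit: (947/4 - 138)·(395/8) = 4875.7813.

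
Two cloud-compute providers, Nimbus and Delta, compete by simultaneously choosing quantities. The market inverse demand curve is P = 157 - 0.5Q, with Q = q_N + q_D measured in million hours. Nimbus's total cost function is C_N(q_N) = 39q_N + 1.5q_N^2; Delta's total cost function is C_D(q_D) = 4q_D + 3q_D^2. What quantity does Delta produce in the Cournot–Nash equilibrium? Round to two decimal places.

19.93

Nimbus's profit: π_N = (157 - 0.5Q)q_N - (39q_N + (3/2)q_N²). Setting ∂π_N/∂q_N = 0: 118 - 4q_N - (1/2)(q_D) = 0.
Delta's profit: π_D = (157 - 0.5Q)q_D - (4q_D + 3q_D²). Setting ∂π_D/∂q_D = 0: 153 - 7q_D - (1/2)(q_N) = 0.
Rearranging gives the reaction functions q_N = (118 - (1/2)q_D)/4 and q_D = (153 - (1/2)q_N)/7.
Substituting one into the other gives q_N = 27.0090 and q_D = 19.9279.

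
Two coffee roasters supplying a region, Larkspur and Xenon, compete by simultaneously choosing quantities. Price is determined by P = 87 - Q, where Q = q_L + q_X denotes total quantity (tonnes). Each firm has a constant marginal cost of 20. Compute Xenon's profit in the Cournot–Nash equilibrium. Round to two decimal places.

498.78

Each firm earns π_i = (87 - Q)q_i - 20q_i.
First-order condition (treating rivals' output as given): 67 - 2q_i - q_j = 0.
By symmetry each firm produces the same amount; substituting q_j = q_i yields q_i = 67/3.
Price P = 87 - 134/3 = 127/3.
Xenon's profit: (127/3 - 20)·(67/3) = 498.7778.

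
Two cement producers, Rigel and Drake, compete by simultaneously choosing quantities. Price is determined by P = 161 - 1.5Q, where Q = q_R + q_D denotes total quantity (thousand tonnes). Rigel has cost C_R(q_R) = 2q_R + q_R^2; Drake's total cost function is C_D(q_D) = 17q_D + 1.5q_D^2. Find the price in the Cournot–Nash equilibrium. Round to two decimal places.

95.08

Rigel's profit: π_R = (161 - 1.5Q)q_R - (2q_R + q_R²). Setting ∂π_R/∂q_R = 0: 159 - 5q_R - (3/2)(q_D) = 0.
Drake's profit: π_D = (161 - 1.5Q)q_D - (17q_D + (3/2)q_D²). Setting ∂π_D/∂q_D = 0: 144 - 6q_D - (3/2)(q_R) = 0.
Rearranging gives the reaction functions q_R = (159 - (3/2)q_D)/5 and q_D = (144 - (3/2)q_R)/6.
Solving the pair: q_R = 984/37, q_D = 642/37.
Total output Q = 1626/37, so price P = 161 - (3/2)·(1626/37) = 95.0811.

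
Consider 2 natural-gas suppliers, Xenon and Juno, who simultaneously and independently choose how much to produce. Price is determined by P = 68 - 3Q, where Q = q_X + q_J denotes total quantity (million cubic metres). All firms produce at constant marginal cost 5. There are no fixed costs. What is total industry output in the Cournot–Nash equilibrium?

A representative firm's profit is π_i = q_i(68 - 3Q) - 5q_i.
First-order condition (treating rivals' output as given): 63 - 6q_i - 3q_j = 0.
With identical firms every q_j equals q_i, so q_j = q_i and 63 = 9q_i, giving q_i = 7.
Total output Q = 7 + 7 = 14.

14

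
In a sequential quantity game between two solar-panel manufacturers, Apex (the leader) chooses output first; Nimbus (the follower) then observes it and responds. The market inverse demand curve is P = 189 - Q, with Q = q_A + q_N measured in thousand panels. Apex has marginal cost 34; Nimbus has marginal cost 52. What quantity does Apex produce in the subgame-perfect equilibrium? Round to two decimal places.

Solve by backward induction. Given q_A, the follower Nimbus maximises π_N = (189 - q_A - q_N)q_N - 52q_N.
Follower FOC: 137 - q_A - 2q_N = 0, so q_N(q_A) = (137 - q_A)/2.
Apex substitutes q_N(q_A) into its own profit: π_A = q_A(189 - q_A - (137 - q_A)/2) - 34q_A = (241/2 - (1/2)q_A)q_A - 34q_A.
Leader FOC: 173/2 - q_A = 0, so q_A = 173/2.
Then q_N = (137 - 173/2)/2 = 101/4.

86.50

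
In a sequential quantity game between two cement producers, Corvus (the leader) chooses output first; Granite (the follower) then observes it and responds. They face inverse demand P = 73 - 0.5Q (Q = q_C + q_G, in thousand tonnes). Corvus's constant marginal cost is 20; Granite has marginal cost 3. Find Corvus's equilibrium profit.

324

Solve by backward induction. Given q_C, the follower Granite maximises π_G = (73 - (1/2)q_C - (1/2)q_G)q_G - 3q_G.
Follower FOC: 70 - (1/2)q_C - q_G = 0, so q_G(q_C) = (70 - (1/2)q_C).
Corvus substitutes q_G(q_C) into its own profit: π_C = q_C(73 - (1/2)q_C - (70 - (1/2)q_C)/2) - 20q_C = (38 - (1/4)q_C)q_C - 20q_C.
The leader's first-order condition 18 - (1/2)q_C = 0 yields q_C = 36.
Then q_G = (70 - (1/2)·36) = 52.
Price P = 73 - (1/2)·88 = 29.
Corvus's profit: (29 - 20)·36 = 324.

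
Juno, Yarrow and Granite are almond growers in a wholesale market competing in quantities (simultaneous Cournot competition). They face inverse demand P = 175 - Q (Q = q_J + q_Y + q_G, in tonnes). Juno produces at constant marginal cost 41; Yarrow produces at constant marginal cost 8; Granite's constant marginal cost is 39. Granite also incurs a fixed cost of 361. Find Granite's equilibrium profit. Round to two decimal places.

Juno's profit: π_J = (175 - Q)q_J - (41q_J). Setting ∂π_J/∂q_J = 0: 134 - 2q_J - (q_Y + q_G) = 0.
Yarrow's first-order condition: 167 - 2q_Y - (q_J + q_G) = 0.
Granite's profit: π_G = (175 - Q)q_G - (39q_G). Setting ∂π_G/∂q_G = 0: 136 - 2q_G - (q_J + q_Y) = 0.
Adding the 3 first-order conditions: 437 − 4Q = 0, so Q = 437/4.
Back-substituting: q_J = (134 − 437/4) = 99/4, q_Y = (167 − 437/4) = 231/4, q_G = (136 − 437/4) = 107/4.
Price P = 175 - 437/4 = 263/4.
Granite's profit: (263/4 - 39)·(107/4) - 361 = 354.5625.

354.56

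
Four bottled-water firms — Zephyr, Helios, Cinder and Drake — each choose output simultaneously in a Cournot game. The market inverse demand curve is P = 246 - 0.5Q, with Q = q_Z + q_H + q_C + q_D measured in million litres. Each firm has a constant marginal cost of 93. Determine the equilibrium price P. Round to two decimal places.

123.60

Each firm earns π_i = (246 - 0.5Q)q_i - 93q_i.
Setting ∂π_i/∂q_i = 0 with rivals' quantities fixed: 153 - q_i - (1/2)·Σ_{j≠i} q_j = 0.
By symmetry each firm produces the same amount; substituting Σ_{j≠i} q_j = 3q_i yields q_i = 153/(5/2) = 306/5.
Total output Q = 1224/5, so price P = 246 - (1/2)·(1224/5) = 618/5.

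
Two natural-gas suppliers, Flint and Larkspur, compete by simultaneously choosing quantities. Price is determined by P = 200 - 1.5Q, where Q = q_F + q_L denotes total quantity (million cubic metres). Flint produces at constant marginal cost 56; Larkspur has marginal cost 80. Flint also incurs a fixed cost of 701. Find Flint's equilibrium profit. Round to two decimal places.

Flint's profit: π_F = (200 - 1.5Q)q_F - (56q_F). Setting ∂π_F/∂q_F = 0: 144 - 3q_F - (3/2)(q_L) = 0.
Larkspur's profit: π_L = (200 - 1.5Q)q_L - (80q_L). Setting ∂π_L/∂q_L = 0: 120 - 3q_L - (3/2)(q_F) = 0.
So q_F = (144 - (3/2)q_L)/3 and q_L = (120 - (3/2)q_F)/3.
Solving the pair: q_F = 112/3, q_L = 64/3.
Price P = 200 - (3/2)·(176/3) = 112.
Flint's profit: (112 - 56)·(112/3) - 701 = 1389.6667.

1389.67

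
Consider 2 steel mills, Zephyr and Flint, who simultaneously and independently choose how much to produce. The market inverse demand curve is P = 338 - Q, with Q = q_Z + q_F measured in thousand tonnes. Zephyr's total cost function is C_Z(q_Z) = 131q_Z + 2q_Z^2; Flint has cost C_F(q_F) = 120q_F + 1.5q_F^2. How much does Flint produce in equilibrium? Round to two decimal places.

37.97

Zephyr's profit: π_Z = (338 - Q)q_Z - (131q_Z + 2q_Z²). Setting ∂π_Z/∂q_Z = 0: 207 - 6q_Z - (q_F) = 0.
Flint's profit: π_F = (338 - Q)q_F - (120q_F + (3/2)q_F²). Setting ∂π_F/∂q_F = 0: 218 - 5q_F - (q_Z) = 0.
Rearranging gives the reaction functions q_Z = (207 - q_F)/6 and q_F = (218 - q_Z)/5.
Substituting one into the other gives q_Z = 817/29 and q_F = 1101/29.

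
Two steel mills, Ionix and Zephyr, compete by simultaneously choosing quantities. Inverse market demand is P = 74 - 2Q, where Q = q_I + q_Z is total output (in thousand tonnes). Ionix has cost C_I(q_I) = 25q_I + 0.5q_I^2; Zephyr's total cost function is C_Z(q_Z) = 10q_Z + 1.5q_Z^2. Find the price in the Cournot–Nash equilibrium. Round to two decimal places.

Ionix's profit: π_I = (74 - 2Q)q_I - (25q_I + (1/2)q_I²). Setting ∂π_I/∂q_I = 0: 49 - 5q_I - 2(q_Z) = 0.
Zephyr's profit: π_Z = (74 - 2Q)q_Z - (10q_Z + (3/2)q_Z²). Setting ∂π_Z/∂q_Z = 0: 64 - 7q_Z - 2(q_I) = 0.
Best responses: q_I = (49 - 2q_Z)/5, q_Z = (64 - 2q_I)/7.
Solving the pair: q_I = 215/31, q_Z = 222/31.
Total output Q = 437/31, so price P = 74 - 2·(437/31) = 1420/31.

45.81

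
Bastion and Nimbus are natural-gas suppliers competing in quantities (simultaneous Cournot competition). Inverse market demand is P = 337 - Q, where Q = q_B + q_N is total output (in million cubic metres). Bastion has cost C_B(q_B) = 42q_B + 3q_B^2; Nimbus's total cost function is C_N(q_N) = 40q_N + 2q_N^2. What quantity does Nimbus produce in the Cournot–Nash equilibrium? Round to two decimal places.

Bastion's profit: π_B = (337 - Q)q_B - (42q_B + 3q_B²). Setting ∂π_B/∂q_B = 0: 295 - 8q_B - (q_N) = 0.
Nimbus's profit: π_N = (337 - Q)q_N - (40q_N + 2q_N²). Setting ∂π_N/∂q_N = 0: 297 - 6q_N - (q_B) = 0.
Best responses: q_B = (295 - q_N)/8, q_N = (297 - q_B)/6.
Substituting one into the other gives q_B = 1473/47 and q_N = 44.2766.

44.28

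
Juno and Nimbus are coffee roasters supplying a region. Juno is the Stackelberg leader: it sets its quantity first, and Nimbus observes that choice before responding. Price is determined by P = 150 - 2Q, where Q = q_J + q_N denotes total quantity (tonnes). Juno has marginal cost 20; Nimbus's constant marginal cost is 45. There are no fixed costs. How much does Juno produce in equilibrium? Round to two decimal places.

Solve by backward induction. Given q_J, the follower Nimbus maximises π_N = (150 - 2q_J - 2q_N)q_N - 45q_N.
Follower FOC: 105 - 2q_J - 4q_N = 0, so q_N(q_J) = (105 - 2q_J)/4.
Juno substitutes q_N(q_J) into its own profit: π_J = q_J(150 - 2q_J - (105 - 2q_J)/2) - 20q_J = (195/2 - q_J)q_J - 20q_J.
Leader FOC: 155/2 - 2q_J = 0, so q_J = 155/4.
Then q_N = (105 - 2·(155/4))/4 = 55/8.

38.75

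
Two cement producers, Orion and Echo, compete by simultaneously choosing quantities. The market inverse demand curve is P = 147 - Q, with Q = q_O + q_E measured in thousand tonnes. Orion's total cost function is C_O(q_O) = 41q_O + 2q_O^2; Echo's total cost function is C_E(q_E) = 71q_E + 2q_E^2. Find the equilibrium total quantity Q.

Orion's profit: π_O = (147 - Q)q_O - (41q_O + 2q_O²). Setting ∂π_O/∂q_O = 0: 106 - 6q_O - (q_E) = 0.
Echo's first-order condition: 76 - 6q_E - (q_O) = 0.
Rearranging gives the reaction functions q_O = (106 - q_E)/6 and q_E = (76 - q_O)/6.
Substituting one into the other gives q_O = 16 and q_E = 10.
Total output Q = 16 + 10 = 26.

26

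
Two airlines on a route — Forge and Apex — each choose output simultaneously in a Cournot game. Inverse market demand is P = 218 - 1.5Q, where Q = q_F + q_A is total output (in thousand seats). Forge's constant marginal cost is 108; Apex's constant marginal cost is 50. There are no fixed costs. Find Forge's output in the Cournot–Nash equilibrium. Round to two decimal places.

Forge's profit: π_F = (218 - 1.5Q)q_F - (108q_F). Setting ∂π_F/∂q_F = 0: 110 - 3q_F - (3/2)(q_A) = 0.
Apex's first-order condition: 168 - 3q_A - (3/2)(q_F) = 0.
So q_F = (110 - (3/2)q_A)/3 and q_A = (168 - (3/2)q_F)/3.
Substituting one into the other gives q_F = 104/9 and q_A = 452/9.

11.56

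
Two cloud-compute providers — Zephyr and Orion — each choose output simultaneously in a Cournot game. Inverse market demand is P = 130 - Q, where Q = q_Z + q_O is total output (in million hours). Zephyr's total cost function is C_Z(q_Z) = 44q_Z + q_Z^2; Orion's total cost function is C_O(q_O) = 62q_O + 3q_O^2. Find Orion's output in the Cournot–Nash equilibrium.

6

Zephyr's profit: π_Z = (130 - Q)q_Z - (44q_Z + q_Z²). Setting ∂π_Z/∂q_Z = 0: 86 - 4q_Z - (q_O) = 0.
Orion's profit: π_O = (130 - Q)q_O - (62q_O + 3q_O²). Setting ∂π_O/∂q_O = 0: 68 - 8q_O - (q_Z) = 0.
Rearranging gives the reaction functions q_Z = (86 - q_O)/4 and q_O = (68 - q_Z)/8.
Solving the pair: q_Z = 20, q_O = 6.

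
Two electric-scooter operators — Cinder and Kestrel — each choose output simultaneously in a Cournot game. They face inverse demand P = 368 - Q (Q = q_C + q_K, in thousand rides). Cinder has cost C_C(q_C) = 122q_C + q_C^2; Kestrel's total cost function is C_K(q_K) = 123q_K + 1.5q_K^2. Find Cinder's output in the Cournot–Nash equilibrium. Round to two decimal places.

51.84

Cinder's profit: π_C = (368 - Q)q_C - (122q_C + q_C²). Setting ∂π_C/∂q_C = 0: 246 - 4q_C - (q_K) = 0.
Kestrel's profit: π_K = (368 - Q)q_K - (123q_K + (3/2)q_K²). Setting ∂π_K/∂q_K = 0: 245 - 5q_K - (q_C) = 0.
So q_C = (246 - q_K)/4 and q_K = (245 - q_C)/5.
Substituting one into the other gives q_C = 985/19 and q_K = 734/19.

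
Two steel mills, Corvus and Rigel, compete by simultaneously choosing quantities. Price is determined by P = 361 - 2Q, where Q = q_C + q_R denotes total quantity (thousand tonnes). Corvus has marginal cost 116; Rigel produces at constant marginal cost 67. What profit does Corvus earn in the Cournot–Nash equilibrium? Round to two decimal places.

Corvus's profit: π_C = (361 - 2Q)q_C - (116q_C). Setting ∂π_C/∂q_C = 0: 245 - 4q_C - 2(q_R) = 0.
Rigel's first-order condition: 294 - 4q_R - 2(q_C) = 0.
So q_C = (245 - 2q_R)/4 and q_R = (294 - 2q_C)/4.
Substituting one into the other gives q_C = 98/3 and q_R = 343/6.
Price P = 361 - 2·(539/6) = 544/3.
Corvus's profit: (544/3 - 116)·(98/3) = 2134.2222.

2134.22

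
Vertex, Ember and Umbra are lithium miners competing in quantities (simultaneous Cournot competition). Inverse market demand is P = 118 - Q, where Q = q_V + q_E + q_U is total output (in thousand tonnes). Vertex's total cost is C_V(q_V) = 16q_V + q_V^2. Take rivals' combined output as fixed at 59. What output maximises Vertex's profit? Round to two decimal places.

With rivals' combined output fixed at 59, Vertex's profit is π_V = (118 - 59 - q_V)q_V - (16q_V + q_V²) = (59 - q_V)q_V - (16q_V + q_V²).
∂π_V/∂q_V = 43 - 4q_V = 0, so q_V = 43/4.

10.75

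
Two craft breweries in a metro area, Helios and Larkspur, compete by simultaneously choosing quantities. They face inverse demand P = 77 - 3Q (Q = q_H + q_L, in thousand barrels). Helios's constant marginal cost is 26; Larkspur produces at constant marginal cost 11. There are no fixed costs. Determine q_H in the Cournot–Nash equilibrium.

Helios's profit: π_H = (77 - 3Q)q_H - (26q_H). Setting ∂π_H/∂q_H = 0: 51 - 6q_H - 3(q_L) = 0.
Larkspur's first-order condition: 66 - 6q_L - 3(q_H) = 0.
So q_H = (51 - 3q_L)/6 and q_L = (66 - 3q_H)/6.
Solving the pair: q_H = 4, q_L = 9.

4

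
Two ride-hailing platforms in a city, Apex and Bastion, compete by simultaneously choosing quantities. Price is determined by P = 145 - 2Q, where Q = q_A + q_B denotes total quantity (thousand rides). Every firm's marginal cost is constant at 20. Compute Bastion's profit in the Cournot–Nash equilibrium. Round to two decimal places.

A representative firm's profit is π_i = q_i(145 - 2Q) - 20q_i.
First-order condition (treating rivals' output as given): 125 - 4q_i - 2q_j = 0.
With identical firms every q_j equals q_i, so q_j = q_i and 125 = 6q_i, giving q_i = 125/6.
Price P = 145 - 2·(125/3) = 185/3.
Bastion's profit: (185/3 - 20)·(125/6) = 868.0556.

868.06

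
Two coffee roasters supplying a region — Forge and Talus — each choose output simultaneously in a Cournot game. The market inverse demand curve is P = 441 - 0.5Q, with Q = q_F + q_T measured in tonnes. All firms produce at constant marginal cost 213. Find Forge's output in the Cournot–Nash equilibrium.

152

Each firm earns π_i = (441 - 0.5Q)q_i - 213q_i.
Setting ∂π_i/∂q_i = 0 with rivals' quantities fixed: 228 - q_i - (1/2)q_j = 0.
By symmetry each firm produces the same amount; substituting q_j = q_i yields q_i = 228/(3/2) = 152.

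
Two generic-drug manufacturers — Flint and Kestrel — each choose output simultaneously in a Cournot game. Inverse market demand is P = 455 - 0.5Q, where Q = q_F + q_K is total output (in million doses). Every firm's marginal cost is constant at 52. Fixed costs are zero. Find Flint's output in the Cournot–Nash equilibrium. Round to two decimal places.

A representative firm's profit is π_i = q_i(455 - 0.5Q) - 52q_i.
Setting ∂π_i/∂q_i = 0 with rivals' quantities fixed: 403 - q_i - (1/2)q_j = 0.
With identical firms every q_j equals q_i, so q_j = q_i and 403 = (3/2)q_i, giving q_i = 806/3.

268.67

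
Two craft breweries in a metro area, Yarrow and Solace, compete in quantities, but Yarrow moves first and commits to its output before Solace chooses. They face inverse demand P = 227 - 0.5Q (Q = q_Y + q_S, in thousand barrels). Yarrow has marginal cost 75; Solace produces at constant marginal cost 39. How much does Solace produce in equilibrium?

Solve by backward induction. Given q_Y, the follower Solace maximises π_S = (227 - (1/2)q_Y - (1/2)q_S)q_S - 39q_S.
Follower FOC: 188 - (1/2)q_Y - q_S = 0, so q_S(q_Y) = (188 - (1/2)q_Y).
Yarrow substitutes q_S(q_Y) into its own profit: π_Y = q_Y(227 - (1/2)q_Y - (188 - (1/2)q_Y)/2) - 75q_Y = (133 - (1/4)q_Y)q_Y - 75q_Y.
Maximising: ∂π_Y/∂q_Y = 58 - (1/2)q_Y = 0, giving q_Y = 116.
Then q_S = (188 - (1/2)·116) = 130.

130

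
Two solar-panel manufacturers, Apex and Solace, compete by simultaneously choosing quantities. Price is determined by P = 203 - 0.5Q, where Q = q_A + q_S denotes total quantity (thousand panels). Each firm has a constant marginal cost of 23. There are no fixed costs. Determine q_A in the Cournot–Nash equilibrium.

120

A representative firm's profit is π_i = q_i(203 - 0.5Q) - 23q_i.
First-order condition (treating rivals' output as given): 180 - q_i - (1/2)q_j = 0.
With identical firms every q_j equals q_i, so q_j = q_i and 180 = (3/2)q_i, giving q_i = 120.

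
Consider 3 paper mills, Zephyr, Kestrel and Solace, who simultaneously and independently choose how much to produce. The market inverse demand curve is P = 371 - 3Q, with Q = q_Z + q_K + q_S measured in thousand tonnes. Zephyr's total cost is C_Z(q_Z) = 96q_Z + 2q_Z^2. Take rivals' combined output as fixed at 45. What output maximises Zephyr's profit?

14

With rivals' combined output fixed at 45, Zephyr's profit is π_Z = (371 - 3·45 - 3q_Z)q_Z - (96q_Z + 2q_Z²) = (236 - 3q_Z)q_Z - (96q_Z + 2q_Z²).
∂π_Z/∂q_Z = 140 - 10q_Z = 0, so q_Z = 14.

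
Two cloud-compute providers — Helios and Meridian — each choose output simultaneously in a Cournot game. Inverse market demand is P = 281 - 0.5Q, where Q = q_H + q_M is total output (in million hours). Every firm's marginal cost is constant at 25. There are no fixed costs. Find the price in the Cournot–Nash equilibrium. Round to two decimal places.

110.33

A representative firm's profit is π_i = q_i(281 - 0.5Q) - 25q_i.
Setting ∂π_i/∂q_i = 0 with rivals' quantities fixed: 256 - q_i - (1/2)q_j = 0.
By symmetry each firm produces the same amount; substituting q_j = q_i yields q_i = 256/(3/2) = 512/3.
Total output Q = 1024/3, so price P = 281 - (1/2)·(1024/3) = 331/3.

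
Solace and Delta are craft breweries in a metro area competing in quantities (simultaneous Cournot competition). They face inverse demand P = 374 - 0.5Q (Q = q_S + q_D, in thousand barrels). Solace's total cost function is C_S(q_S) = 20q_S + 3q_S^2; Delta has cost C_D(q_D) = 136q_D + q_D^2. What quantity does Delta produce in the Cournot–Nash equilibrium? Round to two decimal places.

Solace's profit: π_S = (374 - 0.5Q)q_S - (20q_S + 3q_S²). Setting ∂π_S/∂q_S = 0: 354 - 7q_S - (1/2)(q_D) = 0.
Delta's profit: π_D = (374 - 0.5Q)q_D - (136q_D + q_D²). Setting ∂π_D/∂q_D = 0: 238 - 3q_D - (1/2)(q_S) = 0.
So q_S = (354 - (1/2)q_D)/7 and q_D = (238 - (1/2)q_S)/3.
Substituting one into the other gives q_S = 45.4458 and q_D = 71.7590.

71.76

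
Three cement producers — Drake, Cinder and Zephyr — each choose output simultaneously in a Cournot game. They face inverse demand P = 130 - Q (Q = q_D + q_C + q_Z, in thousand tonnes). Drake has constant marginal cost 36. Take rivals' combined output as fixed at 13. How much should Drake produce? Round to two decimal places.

40.50

With rivals' combined output fixed at 13, Drake's profit is π_D = (130 - 13 - q_D)q_D - (36q_D) = (117 - q_D)q_D - (36q_D).
∂π_D/∂q_D = 81 - 2q_D = 0, so q_D = 81/2.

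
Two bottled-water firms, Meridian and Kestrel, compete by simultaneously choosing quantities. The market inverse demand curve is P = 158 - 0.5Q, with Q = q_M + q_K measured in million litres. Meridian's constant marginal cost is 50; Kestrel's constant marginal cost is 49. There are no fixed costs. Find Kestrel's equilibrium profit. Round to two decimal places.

2688.89

Meridian's profit: π_M = (158 - 0.5Q)q_M - (50q_M). Setting ∂π_M/∂q_M = 0: 108 - q_M - (1/2)(q_K) = 0.
Kestrel's profit: π_K = (158 - 0.5Q)q_K - (49q_K). Setting ∂π_K/∂q_K = 0: 109 - q_K - (1/2)(q_M) = 0.
So q_M = (108 - (1/2)q_K) and q_K = (109 - (1/2)q_M).
Solving the pair: q_M = 214/3, q_K = 220/3.
Price P = 158 - (1/2)·(434/3) = 257/3.
Kestrel's profit: (257/3 - 49)·(220/3) = 2688.8889.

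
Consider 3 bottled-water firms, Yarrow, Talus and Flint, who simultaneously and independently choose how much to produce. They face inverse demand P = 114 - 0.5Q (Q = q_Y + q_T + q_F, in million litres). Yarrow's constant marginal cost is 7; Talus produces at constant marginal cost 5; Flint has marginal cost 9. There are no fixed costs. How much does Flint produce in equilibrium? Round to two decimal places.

49.50

Yarrow's profit: π_Y = (114 - 0.5Q)q_Y - (7q_Y). Setting ∂π_Y/∂q_Y = 0: 107 - q_Y - (1/2)(q_T + q_F) = 0.
Talus's first-order condition: 109 - q_T - (1/2)(q_Y + q_F) = 0.
Flint's profit: π_F = (114 - 0.5Q)q_F - (9q_F). Setting ∂π_F/∂q_F = 0: 105 - q_F - (1/2)(q_Y + q_T) = 0.
Summing all 3 equations gives 321 − 2Q = 0, hence Q = 321/2.
Back-substituting: q_Y = (107 − 321/4)/(1/2) = 107/2, q_T = (109 − 321/4)/(1/2) = 115/2, q_F = (105 − 321/4)/(1/2) = 99/2.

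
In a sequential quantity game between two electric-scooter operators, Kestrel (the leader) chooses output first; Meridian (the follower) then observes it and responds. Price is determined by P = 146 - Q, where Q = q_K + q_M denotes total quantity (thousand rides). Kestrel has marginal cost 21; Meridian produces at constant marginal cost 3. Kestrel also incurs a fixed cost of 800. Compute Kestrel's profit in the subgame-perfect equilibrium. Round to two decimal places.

Solve by backward induction. Given q_K, the follower Meridian maximises π_M = (146 - q_K - q_M)q_M - 3q_M.
∂π_M/∂q_M = 143 - q_K - 2q_M = 0 gives the reaction function q_M = (143 - q_K)/2.
Kestrel substitutes q_M(q_K) into its own profit: π_K = q_K(146 - q_K - (143 - q_K)/2) - 21q_K = (149/2 - (1/2)q_K)q_K - 21q_K.
Leader FOC: 107/2 - q_K = 0, so q_K = 107/2.
Then q_M = (143 - 107/2)/2 = 179/4.
Price P = 146 - 393/4 = 191/4.
Kestrel's profit: (191/4 - 21)·(107/2) - 800 = 631.1250.

631.13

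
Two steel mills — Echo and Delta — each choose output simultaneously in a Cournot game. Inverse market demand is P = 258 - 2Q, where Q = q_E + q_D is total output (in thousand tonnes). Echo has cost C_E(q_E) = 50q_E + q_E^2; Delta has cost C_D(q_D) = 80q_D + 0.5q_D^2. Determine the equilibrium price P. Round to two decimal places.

Echo's profit: π_E = (258 - 2Q)q_E - (50q_E + q_E²). Setting ∂π_E/∂q_E = 0: 208 - 6q_E - 2(q_D) = 0.
Delta's profit: π_D = (258 - 2Q)q_D - (80q_D + (1/2)q_D²). Setting ∂π_D/∂q_D = 0: 178 - 5q_D - 2(q_E) = 0.
Best responses: q_E = (208 - 2q_D)/6, q_D = (178 - 2q_E)/5.
Solving the pair: q_E = 342/13, q_D = 326/13.
Total output Q = 668/13, so price P = 258 - 2·(668/13) = 155.2308.

155.23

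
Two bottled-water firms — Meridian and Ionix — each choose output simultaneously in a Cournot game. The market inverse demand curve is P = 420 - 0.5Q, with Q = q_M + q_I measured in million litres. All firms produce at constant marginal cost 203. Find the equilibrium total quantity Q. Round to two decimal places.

289.33

Each firm earns π_i = (420 - 0.5Q)q_i - 203q_i.
First-order condition (treating rivals' output as given): 217 - q_i - (1/2)q_j = 0.
With identical firms every q_j equals q_i, so q_j = q_i and 217 = (3/2)q_i, giving q_i = 434/3.
Total output Q = 434/3 + 434/3 = 868/3.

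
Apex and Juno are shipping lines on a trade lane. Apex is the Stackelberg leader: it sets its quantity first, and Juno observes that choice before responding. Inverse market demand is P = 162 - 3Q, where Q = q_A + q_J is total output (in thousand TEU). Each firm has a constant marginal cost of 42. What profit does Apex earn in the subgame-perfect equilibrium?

600

The follower Juno best-responds to any q_A: π_J = (162 - 3Q)q_J - 42q_J.
Follower FOC: 120 - 3q_A - 6q_J = 0, so q_J(q_A) = (120 - 3q_A)/6.
The leader anticipates this reaction. Substituting into P = 162 - 3Q gives P = 102 - (3/2)q_A, so π_A = (102 - (3/2)q_A)q_A - 42q_A.
The leader's first-order condition 60 - 3q_A = 0 yields q_A = 20.
Then q_J = (120 - 3·20)/6 = 10.
Price P = 162 - 3·30 = 72.
Apex's profit: (72 - 42)·20 = 600.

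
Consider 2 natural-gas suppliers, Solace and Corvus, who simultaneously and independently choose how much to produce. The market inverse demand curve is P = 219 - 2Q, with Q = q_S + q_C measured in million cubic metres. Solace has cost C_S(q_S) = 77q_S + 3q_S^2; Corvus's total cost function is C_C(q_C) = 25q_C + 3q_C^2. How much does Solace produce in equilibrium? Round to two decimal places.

Solace's profit: π_S = (219 - 2Q)q_S - (77q_S + 3q_S²). Setting ∂π_S/∂q_S = 0: 142 - 10q_S - 2(q_C) = 0.
Corvus's first-order condition: 194 - 10q_C - 2(q_S) = 0.
Best responses: q_S = (142 - 2q_C)/10, q_C = (194 - 2q_S)/10.
Substituting one into the other gives q_S = 43/4 and q_C = 69/4.

10.75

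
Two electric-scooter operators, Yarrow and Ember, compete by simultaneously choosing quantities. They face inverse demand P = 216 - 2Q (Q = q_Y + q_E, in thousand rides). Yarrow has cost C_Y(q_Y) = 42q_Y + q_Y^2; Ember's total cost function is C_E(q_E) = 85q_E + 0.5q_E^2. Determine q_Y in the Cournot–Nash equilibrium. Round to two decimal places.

23.38

Yarrow's profit: π_Y = (216 - 2Q)q_Y - (42q_Y + q_Y²). Setting ∂π_Y/∂q_Y = 0: 174 - 6q_Y - 2(q_E) = 0.
Ember's profit: π_E = (216 - 2Q)q_E - (85q_E + (1/2)q_E²). Setting ∂π_E/∂q_E = 0: 131 - 5q_E - 2(q_Y) = 0.
Best responses: q_Y = (174 - 2q_E)/6, q_E = (131 - 2q_Y)/5.
Solving the pair: q_Y = 304/13, q_E = 219/13.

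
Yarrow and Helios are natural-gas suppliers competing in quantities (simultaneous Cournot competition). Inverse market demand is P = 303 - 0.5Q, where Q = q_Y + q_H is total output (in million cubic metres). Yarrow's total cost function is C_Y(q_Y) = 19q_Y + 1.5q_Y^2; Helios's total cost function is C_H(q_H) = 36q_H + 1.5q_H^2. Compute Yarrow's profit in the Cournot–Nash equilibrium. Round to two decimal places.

Yarrow's profit: π_Y = (303 - 0.5Q)q_Y - (19q_Y + (3/2)q_Y²). Setting ∂π_Y/∂q_Y = 0: 284 - 4q_Y - (1/2)(q_H) = 0.
Helios's first-order condition: 267 - 4q_H - (1/2)(q_Y) = 0.
So q_Y = (284 - (1/2)q_H)/4 and q_H = (267 - (1/2)q_Y)/4.
Solving the pair: q_Y = 63.6508, q_H = 58.7937.
Price P = 303 - (1/2)·(1102/9) = 241.7778.
Yarrow's profit: 241.7778·63.6508 - 19·63.6508 - (3/2)·63.6508² = 8102.8471.

8102.85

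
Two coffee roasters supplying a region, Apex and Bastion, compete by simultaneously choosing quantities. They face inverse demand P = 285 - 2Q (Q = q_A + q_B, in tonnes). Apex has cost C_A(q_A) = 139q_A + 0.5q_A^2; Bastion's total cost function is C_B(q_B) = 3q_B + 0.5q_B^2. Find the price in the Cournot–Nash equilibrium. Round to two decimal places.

162.71

Apex's profit: π_A = (285 - 2Q)q_A - (139q_A + (1/2)q_A²). Setting ∂π_A/∂q_A = 0: 146 - 5q_A - 2(q_B) = 0.
Bastion's profit: π_B = (285 - 2Q)q_B - (3q_B + (1/2)q_B²). Setting ∂π_B/∂q_B = 0: 282 - 5q_B - 2(q_A) = 0.
So q_A = (146 - 2q_B)/5 and q_B = (282 - 2q_A)/5.
Substituting one into the other gives q_A = 166/21 and q_B = 1118/21.
Total output Q = 428/7, so price P = 285 - 2·(428/7) = 1139/7.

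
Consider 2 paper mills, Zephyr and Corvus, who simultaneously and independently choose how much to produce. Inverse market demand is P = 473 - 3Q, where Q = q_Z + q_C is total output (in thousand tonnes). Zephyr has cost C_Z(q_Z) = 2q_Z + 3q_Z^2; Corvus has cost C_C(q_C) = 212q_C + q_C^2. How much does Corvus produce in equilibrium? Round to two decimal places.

Zephyr's profit: π_Z = (473 - 3Q)q_Z - (2q_Z + 3q_Z²). Setting ∂π_Z/∂q_Z = 0: 471 - 12q_Z - 3(q_C) = 0.
Corvus's profit: π_C = (473 - 3Q)q_C - (212q_C + q_C²). Setting ∂π_C/∂q_C = 0: 261 - 8q_C - 3(q_Z) = 0.
So q_Z = (471 - 3q_C)/12 and q_C = (261 - 3q_Z)/8.
Substituting one into the other gives q_Z = 995/29 and q_C = 573/29.

19.76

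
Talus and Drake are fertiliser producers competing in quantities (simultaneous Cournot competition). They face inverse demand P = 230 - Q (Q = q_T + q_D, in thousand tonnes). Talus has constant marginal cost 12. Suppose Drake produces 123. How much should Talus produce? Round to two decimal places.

47.50

With the rival's output fixed at 123, Talus's profit is π_T = (230 - 123 - q_T)q_T - (12q_T) = (107 - q_T)q_T - (12q_T).
∂π_T/∂q_T = 95 - 2q_T = 0, so q_T = 95/2.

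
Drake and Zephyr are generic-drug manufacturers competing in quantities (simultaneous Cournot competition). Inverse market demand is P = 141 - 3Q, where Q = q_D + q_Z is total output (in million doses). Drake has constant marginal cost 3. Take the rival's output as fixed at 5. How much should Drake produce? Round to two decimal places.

With the rival's output fixed at 5, Drake's profit is π_D = (141 - 3·5 - 3q_D)q_D - (3q_D) = (126 - 3q_D)q_D - (3q_D).
∂π_D/∂q_D = 123 - 6q_D = 0, so q_D = 41/2.

20.50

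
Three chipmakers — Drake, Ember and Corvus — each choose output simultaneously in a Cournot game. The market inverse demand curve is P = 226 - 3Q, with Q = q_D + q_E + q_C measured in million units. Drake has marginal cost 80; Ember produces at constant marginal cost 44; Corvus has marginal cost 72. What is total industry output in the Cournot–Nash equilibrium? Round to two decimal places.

Drake's profit: π_D = (226 - 3Q)q_D - (80q_D). Setting ∂π_D/∂q_D = 0: 146 - 6q_D - 3(q_E + q_C) = 0.
Ember's profit: π_E = (226 - 3Q)q_E - (44q_E). Setting ∂π_E/∂q_E = 0: 182 - 6q_E - 3(q_D + q_C) = 0.
Corvus's first-order condition: 154 - 6q_C - 3(q_D + q_E) = 0.
Adding the 3 conditions: 482 − 6Q − 6Q = 0, i.e. Q = 241/6.
Back-substituting: q_D = (146 − 241/2)/3 = 17/2, q_E = (182 − 241/2)/3 = 41/2, q_C = (154 − 241/2)/3 = 67/6.
Total output Q = 17/2 + 41/2 + 67/6 = 241/6.

40.17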